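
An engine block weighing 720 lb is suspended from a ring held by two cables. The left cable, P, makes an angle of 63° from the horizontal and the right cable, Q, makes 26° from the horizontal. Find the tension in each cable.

ΣF_x = 0: −T_P·cos63° + T_Q·cos26° = 0 → T_Q = 0.505111·T_P.
ΣF_y = 0: T_P·sin63° + T_Q·sin26° = 720.
Substitute: T_P·(0.891007 + 0.505111·0.438371) = 720 → T_P = 647.23 ≈ 647.2 lb.
Then T_Q = 0.505111 × 647.23 = 326.9 lb.

T_P = 647.2 lb, T_Q = 326.9 lb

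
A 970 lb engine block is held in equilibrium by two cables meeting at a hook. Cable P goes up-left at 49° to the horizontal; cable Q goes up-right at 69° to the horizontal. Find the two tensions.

ΣF_x = 0: −T_P·cos49° + T_Q·cos69° = 0 → T_Q = 1.83069·T_P.
ΣF_y = 0: T_P·sin49° + T_Q·sin69° = 970.
Substitute: T_P·(0.75471 + 1.83069·0.93358) = 970 → T_P = 393.7 lb.
Then T_Q = 1.83069 × 393.7 = 720.7 lb.

T_P = 393.7 lb, T_Q = 720.7 lb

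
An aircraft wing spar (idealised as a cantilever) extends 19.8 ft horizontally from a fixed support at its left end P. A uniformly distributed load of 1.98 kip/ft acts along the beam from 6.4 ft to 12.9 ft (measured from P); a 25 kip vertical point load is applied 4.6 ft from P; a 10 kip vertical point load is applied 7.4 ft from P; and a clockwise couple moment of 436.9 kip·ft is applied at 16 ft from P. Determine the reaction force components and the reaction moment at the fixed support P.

Resultant of the distributed load: 1.98 × 6.5 = 12.87 kip at 9.65 ft from P.
ΣF_x = 0: P_x = 0.
ΣF_y = 0: P_y − 1.98·6.5 − 25 − 10 = 0 → P_y = 47.87 kip.
ΣM about P: M_P − (1.98·6.5)·9.65 − 25·4.6 − 10·7.4 − 436.9 = 0 → M_P = 750.1 kip·ft.

P_x = 0, P_y = 47.87 kip, M_P = 750.1 kip·ft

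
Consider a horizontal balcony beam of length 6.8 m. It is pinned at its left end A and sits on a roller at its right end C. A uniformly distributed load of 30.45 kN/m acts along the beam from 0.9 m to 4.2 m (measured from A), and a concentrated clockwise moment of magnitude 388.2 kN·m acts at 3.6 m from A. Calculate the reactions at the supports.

Resultant of the distributed load: 30.45 × 3.3 = 100.485 kN at 2.55 m from A.
ΣM about A: C_y·6.8 − (30.45·3.3)·2.55 − 388.2 = 0 → C_y = 644.43675/6.8 = 94.7701 ≈ 94.77 kN.
ΣF_y = 0: A_y + 94.7701 − 30.45·3.3 = 0 → A_y = 5.715 kN.
ΣF_x = 0: no horizontal applied forces, so A_x = 0.

A_x = 0, A_y = 5.715 kN, C_y = 94.77 kN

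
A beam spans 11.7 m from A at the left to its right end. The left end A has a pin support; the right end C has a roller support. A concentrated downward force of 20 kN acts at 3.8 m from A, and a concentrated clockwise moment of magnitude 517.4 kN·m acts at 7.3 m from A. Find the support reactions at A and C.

A_x = 0, A_y = -30.72 kN, C_y = 50.72 kN

Taking moments about A: C_y·11.7 − 20·3.8 − 517.4 = 0 → C_y = 593.4/11.7 = 50.7179 ≈ 50.72 kN.
ΣF_y = 0: A_y + 50.7179 − 20 = 0 → A_y = -30.72 kN.
ΣF_x = 0: no horizontal applied forces, so A_x = 0.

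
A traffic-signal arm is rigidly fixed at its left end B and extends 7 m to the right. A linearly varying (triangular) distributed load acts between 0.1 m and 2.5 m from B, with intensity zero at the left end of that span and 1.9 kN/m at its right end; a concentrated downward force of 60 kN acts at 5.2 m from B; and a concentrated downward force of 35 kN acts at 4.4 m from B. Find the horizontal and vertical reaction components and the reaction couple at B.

Resultant of the triangular load: ½ × 1.9 × 2.4 = 2.28 kN, acting at 1.7 m from B (one-third of the span from the peak).
ΣF_x = 0: B_x = 0.
ΣF_y = 0: B_y − ½·1.9·2.4 − 60 − 35 = 0 → B_y = 97.28 kN.
ΣM about B: M_B − (½·1.9·2.4)·1.7 − 60·5.2 − 35·4.4 = 0 → M_B = 469.9 kN·m.

B_x = 0, B_y = 97.28 kN, M_B = 469.9 kN·m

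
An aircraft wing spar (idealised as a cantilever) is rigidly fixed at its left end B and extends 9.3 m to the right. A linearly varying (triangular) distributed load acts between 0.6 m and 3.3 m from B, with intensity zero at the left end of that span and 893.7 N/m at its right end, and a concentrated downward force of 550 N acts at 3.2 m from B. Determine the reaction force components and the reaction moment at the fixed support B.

Resultant of the triangular load: ½ × 893.7 × 2.7 = 1206.495 N, acting at 2.4 m from B (one-third of the span from the peak).
ΣF_x = 0: B_x = 0.
ΣF_y = 0: B_y − ½·893.7·2.7 − 550 = 0 → B_y = 1756 N.
ΣM about B: M_B − (½·893.7·2.7)·2.4 − 550·3.2 = 0 → M_B = 4656 N·m.

B_x = 0, B_y = 1756 N, M_B = 4656 N·m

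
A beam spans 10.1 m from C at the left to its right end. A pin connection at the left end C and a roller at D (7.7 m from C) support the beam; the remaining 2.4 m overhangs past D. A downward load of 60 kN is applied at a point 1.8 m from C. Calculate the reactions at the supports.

Taking moments about C: D_y·7.7 − 60·1.8 = 0 → D_y = 108/7.7 = 14.026 ≈ 14.03 kN.
ΣF_y = 0: C_y + 14.026 − 60 = 0 → C_y = 45.97 kN.
ΣF_x = 0: no horizontal applied forces, so C_x = 0.

C_x = 0, C_y = 45.97 kN, D_y = 14.03 kN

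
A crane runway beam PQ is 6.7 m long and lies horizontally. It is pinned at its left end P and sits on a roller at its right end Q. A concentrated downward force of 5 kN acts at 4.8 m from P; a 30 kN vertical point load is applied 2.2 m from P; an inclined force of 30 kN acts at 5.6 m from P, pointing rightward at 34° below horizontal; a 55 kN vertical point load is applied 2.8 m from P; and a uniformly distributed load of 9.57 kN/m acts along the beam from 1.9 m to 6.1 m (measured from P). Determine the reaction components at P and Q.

Resultant of the distributed load: 9.57 × 4.2 = 40.194 kN at 4 m from P.
ΣM about P: Q_y·6.7 − 5·4.8 − 30·2.2 − 30·sin34°·5.6 − 55·2.8 − (9.57·4.2)·4 = 0 → Q_y = 498.72/6.7 = 74.4358 ≈ 74.44 kN.
ΣF_y = 0: P_y + 74.4358 − 5 − 30 − 30·sin34° − 55 − 9.57·4.2 = 0 → P_y = 72.53 kN.
ΣF_x = 0: P_x + 30·cos34° = 0 → P_x = -24.87 kN.

P_x = -24.87 kN, P_y = 72.53 kN, Q_y = 74.44 kN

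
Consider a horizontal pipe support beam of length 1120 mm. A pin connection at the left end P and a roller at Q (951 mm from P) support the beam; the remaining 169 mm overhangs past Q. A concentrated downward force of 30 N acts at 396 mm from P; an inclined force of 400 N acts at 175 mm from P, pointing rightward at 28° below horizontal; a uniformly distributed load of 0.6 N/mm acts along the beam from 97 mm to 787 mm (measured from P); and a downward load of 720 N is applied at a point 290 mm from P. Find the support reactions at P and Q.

P_x = -353.2 N, P_y = 892.8 N, Q_y = 459.0 N

Resultant of the distributed load: 0.6 × 690 = 414 N at 442 mm from P.
Taking moments about P: Q_y·951 − 30·396 − 400·sin28°·175 − (0.6·690)·442 − 720·290 = 0 → Q_y = 436531/951 = 459.023 ≈ 459.0 N.
ΣF_y = 0: P_y + 459.023 − 30 − 400·sin28° − 0.6·690 − 720 = 0 → P_y = 892.8 N.
ΣF_x = 0: P_x + 400·cos28° = 0 → P_x = -353.2 N.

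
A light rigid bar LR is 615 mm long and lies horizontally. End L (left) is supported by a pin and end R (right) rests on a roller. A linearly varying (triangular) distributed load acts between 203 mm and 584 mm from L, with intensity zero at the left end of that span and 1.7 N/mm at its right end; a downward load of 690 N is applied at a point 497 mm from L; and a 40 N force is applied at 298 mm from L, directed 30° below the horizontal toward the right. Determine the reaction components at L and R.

L_x = -34.64 N, L_y = 225.9 N, R_y = 808.0 N

Resultant of the triangular load: ½ × 1.7 × 381 = 323.85 N, acting at 457 mm from L (one-third of the span from the peak).
ΣM about L: R_y·615 − (½·1.7·381)·457 − 690·497 − 40·sin30°·298 = 0 → R_y = 496889.45/615 = 807.95 ≈ 808.0 N.
ΣF_y = 0: L_y + 807.95 − ½·1.7·381 − 690 − 40·sin30° = 0 → L_y = 225.9 N.
ΣF_x = 0: L_x + 40·cos30° = 0 → L_x = -34.64 N.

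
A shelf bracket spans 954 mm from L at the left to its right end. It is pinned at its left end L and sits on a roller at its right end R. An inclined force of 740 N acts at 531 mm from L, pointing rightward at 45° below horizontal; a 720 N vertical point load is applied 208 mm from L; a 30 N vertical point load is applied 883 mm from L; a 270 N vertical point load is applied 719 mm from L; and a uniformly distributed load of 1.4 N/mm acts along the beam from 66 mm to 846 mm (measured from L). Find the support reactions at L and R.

L_x = -523.3 N, L_y = 1434 N, R_y = 1201 N

Resultant of the distributed load: 1.4 × 780 = 1092 N at 456 mm from L.
ΣM about L: R_y·954 − 740·sin45°·531 − 720·208 − 30·883 − 270·719 − (1.4·780)·456 = 0 → R_y = 1146180/954 = 1201.45 ≈ 1201 N.
ΣF_y = 0: L_y + 1201.45 − 740·sin45° − 720 − 30 − 270 − 1.4·780 = 0 → L_y = 1434 N.
ΣF_x = 0: L_x + 740·cos45° = 0 → L_x = -523.3 N.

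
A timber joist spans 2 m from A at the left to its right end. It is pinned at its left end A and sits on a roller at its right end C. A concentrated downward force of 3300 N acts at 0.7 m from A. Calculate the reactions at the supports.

ΣM about A: C_y·2 − 3300·0.7 = 0 → C_y = 2310/2 = 1155 N.
ΣF_y = 0: A_y + 1155 − 3300 = 0 → A_y = 2145 N.
ΣF_x = 0: no horizontal applied forces, so A_x = 0.

A_x = 0, A_y = 2145 N, C_y = 1155 N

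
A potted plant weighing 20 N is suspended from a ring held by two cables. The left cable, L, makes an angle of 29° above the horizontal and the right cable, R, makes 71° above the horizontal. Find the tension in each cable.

ΣF_x = 0: −T_L·cos29° + T_R·cos71° = 0 → T_R = 2.68644·T_L.
ΣF_y = 0: T_L·sin29° + T_R·sin71° = 20.
Substitute: T_L·(0.48481 + 2.68644·0.945519) = 20 → T_L = 6.61181 ≈ 6.612 N.
Then T_R = 2.68644 × 6.61181 = 17.76 N.

T_L = 6.612 N, T_R = 17.76 N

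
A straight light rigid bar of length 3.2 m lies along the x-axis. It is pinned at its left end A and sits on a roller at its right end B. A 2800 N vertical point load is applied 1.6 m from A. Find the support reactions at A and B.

ΣM about A: B_y·3.2 − 2800·1.6 = 0 → B_y = 4480/3.2 = 1400 N.
ΣF_y = 0: A_y + 1400 − 2800 = 0 → A_y = 1400 N.
ΣF_x = 0: no horizontal applied forces, so A_x = 0.

A_x = 0, A_y = 1400 N, B_y = 1400 N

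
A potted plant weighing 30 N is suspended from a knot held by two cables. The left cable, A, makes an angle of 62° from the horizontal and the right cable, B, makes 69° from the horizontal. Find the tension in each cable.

ΣF_x = 0: −T_A·cos62° + T_B·cos69° = 0 → T_B = 1.31003·T_A.
ΣF_y = 0: T_A·sin62° + T_B·sin69° = 30.
Substitute: T_A·(0.882948 + 1.31003·0.93358) = 30 → T_A = 14.2452 ≈ 14.25 N.
Then T_B = 1.31003 × 14.2452 = 18.66 N.

T_A = 14.25 N, T_B = 18.66 N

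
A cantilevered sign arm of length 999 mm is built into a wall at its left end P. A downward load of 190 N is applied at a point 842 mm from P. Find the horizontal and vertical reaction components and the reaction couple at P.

P_x = 0, P_y = 190.0 N, M_P = 160000 N·mm

ΣF_x = 0: P_x = 0.
ΣF_y = 0: P_y − 190 = 0 → P_y = 190.0 N.
ΣM about P: M_P − 190·842 = 0 → M_P = 160000 N·mm.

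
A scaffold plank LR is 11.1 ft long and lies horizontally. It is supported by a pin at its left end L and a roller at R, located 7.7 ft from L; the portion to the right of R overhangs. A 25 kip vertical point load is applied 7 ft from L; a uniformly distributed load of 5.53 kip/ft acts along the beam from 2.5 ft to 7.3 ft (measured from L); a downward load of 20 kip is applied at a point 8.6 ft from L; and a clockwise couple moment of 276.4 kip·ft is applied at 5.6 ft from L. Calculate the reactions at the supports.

L_x = 0, L_y = -26.31 kip, R_y = 97.85 kip

Resultant of the distributed load: 5.53 × 4.8 = 26.544 kip at 4.9 ft from L.
ΣM about L: R_y·7.7 − 25·7 − (5.53·4.8)·4.9 − 20·8.6 − 276.4 = 0 → R_y = 753.4656/7.7 = 97.8527 ≈ 97.85 kip.
ΣF_y = 0: L_y + 97.8527 − 25 − 5.53·4.8 − 20 = 0 → L_y = -26.31 kip.
ΣF_x = 0: no horizontal applied forces, so L_x = 0.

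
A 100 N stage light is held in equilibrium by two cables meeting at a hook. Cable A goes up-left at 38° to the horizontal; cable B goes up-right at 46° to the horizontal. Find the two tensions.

T_A = 69.85 N, T_B = 79.24 N

ΣF_x = 0: −T_A·cos38° + T_B·cos46° = 0 → T_B = 1.13439·T_A.
ΣF_y = 0: T_A·sin38° + T_B·sin46° = 100.
Substitute: T_A·(0.615661 + 1.13439·0.71934) = 100 → T_A = 69.8483 ≈ 69.85 N.
Then T_B = 1.13439 × 69.8483 = 79.24 N.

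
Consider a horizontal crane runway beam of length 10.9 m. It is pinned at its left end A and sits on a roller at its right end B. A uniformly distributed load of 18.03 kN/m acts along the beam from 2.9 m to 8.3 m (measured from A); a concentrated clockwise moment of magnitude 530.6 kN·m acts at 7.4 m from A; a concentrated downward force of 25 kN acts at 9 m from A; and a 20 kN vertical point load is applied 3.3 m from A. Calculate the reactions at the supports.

Resultant of the distributed load: 18.03 × 5.4 = 97.362 kN at 5.6 m from A.
Moments about A: B_y·10.9 − (18.03·5.4)·5.6 − 530.6 − 25·9 − 20·3.3 = 0 → B_y = 1366.8272/10.9 = 125.397 ≈ 125.4 kN.
ΣF_y = 0: A_y + 125.397 − 18.03·5.4 − 25 − 20 = 0 → A_y = 16.97 kN.
ΣF_x = 0: no horizontal applied forces, so A_x = 0.

A_x = 0, A_y = 16.97 kN, B_y = 125.4 kN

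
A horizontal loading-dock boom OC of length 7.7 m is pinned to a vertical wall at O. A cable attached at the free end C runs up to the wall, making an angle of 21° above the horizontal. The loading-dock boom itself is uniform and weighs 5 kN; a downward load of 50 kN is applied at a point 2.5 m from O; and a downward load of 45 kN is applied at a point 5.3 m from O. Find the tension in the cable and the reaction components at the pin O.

T = 138.7 kN, O_x = 129.5 kN, O_y = 50.29 kN

ΣM about O: T·sin21°·7.7 − 5·3.85 − 50·2.5 − 45·5.3 = 0 → T = 382.75/(7.7·0.358368) = 138.706 ≈ 138.7 kN.
ΣF_x = 0: O_x − T·cos21° = 0 → O_x = 138.706 × 0.93358 = 129.5 kN.
ΣF_y = 0: O_y + T·sin21° − 5 − 50 − 45 = 0 → O_y = 100 − 138.706 × 0.358368 = 50.29 kN.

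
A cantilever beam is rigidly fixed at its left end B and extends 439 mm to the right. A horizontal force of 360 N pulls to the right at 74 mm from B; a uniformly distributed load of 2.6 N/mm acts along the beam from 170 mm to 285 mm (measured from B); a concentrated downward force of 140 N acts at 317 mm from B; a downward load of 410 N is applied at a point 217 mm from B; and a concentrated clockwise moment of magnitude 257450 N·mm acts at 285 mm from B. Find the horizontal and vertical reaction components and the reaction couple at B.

Resultant of the distributed load: 2.6 × 115 = 299 N at 227.5 mm from B.
ΣF_x = 0: B_x + 360 = 0 → B_x = -360.0 N.
ΣF_y = 0: B_y − 2.6·115 − 140 − 410 = 0 → B_y = 849.0 N.
ΣM about B: M_B − (2.6·115)·227.5 − 140·317 − 410·217 − 257450 = 0 → M_B = 458800 N·mm.

B_x = -360.0 N, B_y = 849.0 N, M_B = 458800 N·mm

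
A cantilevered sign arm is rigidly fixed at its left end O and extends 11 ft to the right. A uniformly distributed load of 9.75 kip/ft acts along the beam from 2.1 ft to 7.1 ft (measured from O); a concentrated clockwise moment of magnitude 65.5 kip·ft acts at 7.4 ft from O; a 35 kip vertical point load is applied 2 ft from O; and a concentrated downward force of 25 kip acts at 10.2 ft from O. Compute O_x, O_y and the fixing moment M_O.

O_x = 0, O_y = 108.8 kip, M_O = 614.8 kip·ft

Resultant of the distributed load: 9.75 × 5 = 48.75 kip at 4.6 ft from O.
ΣF_x = 0: O_x = 0.
ΣF_y = 0: O_y − 9.75·5 − 35 − 25 = 0 → O_y = 108.8 kip.
ΣM about O: M_O − (9.75·5)·4.6 − 65.5 − 35·2 − 25·10.2 = 0 → M_O = 614.8 kip·ft.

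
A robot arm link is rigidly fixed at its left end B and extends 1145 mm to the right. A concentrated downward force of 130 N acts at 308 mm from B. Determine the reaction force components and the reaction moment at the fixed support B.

ΣF_x = 0: B_x = 0.
ΣF_y = 0: B_y − 130 = 0 → B_y = 130.0 N.
ΣM about B: M_B − 130·308 = 0 → M_B = 40040 N·mm.

B_x = 0, B_y = 130.0 N, M_B = 40040 N·mm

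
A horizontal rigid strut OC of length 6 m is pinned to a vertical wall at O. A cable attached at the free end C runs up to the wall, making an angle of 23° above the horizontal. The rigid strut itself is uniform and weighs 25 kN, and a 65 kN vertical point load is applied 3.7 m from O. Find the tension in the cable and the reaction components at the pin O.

T = 134.6 kN, O_x = 123.9 kN, O_y = 37.42 kN

ΣM about O: T·sin23°·6 − 25·3 − 65·3.7 = 0 → T = 315.5/(6·0.390731) = 134.577 ≈ 134.6 kN.
ΣF_x = 0: O_x − T·cos23° = 0 → O_x = 134.577 × 0.920505 = 123.9 kN.
ΣF_y = 0: O_y + T·sin23° − 25 − 65 = 0 → O_y = 90 − 134.577 × 0.390731 = 37.42 kN.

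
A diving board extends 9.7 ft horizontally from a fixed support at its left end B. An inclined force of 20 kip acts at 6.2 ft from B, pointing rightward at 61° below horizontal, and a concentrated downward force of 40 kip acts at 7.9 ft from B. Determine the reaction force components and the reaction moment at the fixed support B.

B_x = -9.696 kip, B_y = 57.49 kip, M_B = 424.5 kip·ft

ΣF_x = 0: B_x + 20·cos61° = 0 → B_x = -9.696 kip.
ΣF_y = 0: B_y − 20·sin61° − 40 = 0 → B_y = 57.49 kip.
ΣM about B: M_B − 20·sin61°·6.2 − 40·7.9 = 0 → M_B = 424.5 kip·ft.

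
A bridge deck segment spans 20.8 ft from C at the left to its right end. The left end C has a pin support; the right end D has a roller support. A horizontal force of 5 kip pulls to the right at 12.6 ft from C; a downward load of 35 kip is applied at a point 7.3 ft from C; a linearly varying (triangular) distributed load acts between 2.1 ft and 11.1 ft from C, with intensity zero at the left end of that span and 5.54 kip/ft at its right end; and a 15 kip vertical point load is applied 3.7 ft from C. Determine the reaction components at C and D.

Resultant of the triangular load: ½ × 5.54 × 9 = 24.93 kip, acting at 8.1 ft from C (one-third of the span from the peak).
Taking moments about C: D_y·20.8 − 35·7.3 − (½·5.54·9)·8.1 − 15·3.7 = 0 → D_y = 512.933/20.8 = 24.6602 ≈ 24.66 kip.
ΣF_y = 0: C_y + 24.6602 − 35 − ½·5.54·9 − 15 = 0 → C_y = 50.27 kip.
ΣF_x = 0: C_x + 5 = 0 → C_x = -5.000 kip.

C_x = -5.000 kip, C_y = 50.27 kip, D_y = 24.66 kip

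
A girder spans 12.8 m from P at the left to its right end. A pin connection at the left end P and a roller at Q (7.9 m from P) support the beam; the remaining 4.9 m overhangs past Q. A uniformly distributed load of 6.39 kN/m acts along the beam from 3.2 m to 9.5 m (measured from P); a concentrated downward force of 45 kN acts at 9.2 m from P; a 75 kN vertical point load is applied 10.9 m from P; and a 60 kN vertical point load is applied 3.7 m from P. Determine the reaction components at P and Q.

P_x = 0, P_y = 3.911 kN, Q_y = 216.3 kN

Resultant of the distributed load: 6.39 × 6.3 = 40.257 kN at 6.35 m from P.
Moments about P: Q_y·7.9 − (6.39·6.3)·6.35 − 45·9.2 − 75·10.9 − 60·3.7 = 0 → Q_y = 1709.13195/7.9 = 216.346 ≈ 216.3 kN.
ΣF_y = 0: P_y + 216.346 − 6.39·6.3 − 45 − 75 − 60 = 0 → P_y = 3.911 kN.
ΣF_x = 0: no horizontal applied forces, so P_x = 0.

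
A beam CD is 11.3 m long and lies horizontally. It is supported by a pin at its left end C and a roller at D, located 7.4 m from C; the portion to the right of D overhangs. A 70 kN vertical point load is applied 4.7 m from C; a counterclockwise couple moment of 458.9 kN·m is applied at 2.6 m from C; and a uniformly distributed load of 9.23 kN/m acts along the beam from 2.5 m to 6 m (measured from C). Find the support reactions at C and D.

C_x = 0, C_y = 101.3 kN, D_y = 0.9995 kN

Resultant of the distributed load: 9.23 × 3.5 = 32.305 kN at 4.25 m from C.
ΣM about C: D_y·7.4 − 70·4.7 + 458.9 − (9.23·3.5)·4.25 = 0 → D_y = 7.39625/7.4 = 0.999493 ≈ 0.9995 kN.
ΣF_y = 0: C_y + 0.999493 − 70 − 9.23·3.5 = 0 → C_y = 101.3 kN.
ΣF_x = 0: no horizontal applied forces, so C_x = 0.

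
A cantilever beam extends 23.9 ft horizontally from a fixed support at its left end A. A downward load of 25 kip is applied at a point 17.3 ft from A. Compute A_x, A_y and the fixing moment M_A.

ΣF_x = 0: A_x = 0.
ΣF_y = 0: A_y − 25 = 0 → A_y = 25.00 kip.
ΣM about A: M_A − 25·17.3 = 0 → M_A = 432.5 kip·ft.

A_x = 0, A_y = 25.00 kip, M_A = 432.5 kip·ft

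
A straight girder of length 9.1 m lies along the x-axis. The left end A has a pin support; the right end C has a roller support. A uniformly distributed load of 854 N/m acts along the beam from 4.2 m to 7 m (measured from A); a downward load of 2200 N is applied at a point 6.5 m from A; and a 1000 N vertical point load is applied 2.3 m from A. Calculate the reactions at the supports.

Resultant of the distributed load: 854 × 2.8 = 2391.2 N at 5.6 m from A.
ΣM about A: C_y·9.1 − (854·2.8)·5.6 − 2200·6.5 − 1000·2.3 = 0 → C_y = 29990.72/9.1 = 3295.68 ≈ 3296 N.
ΣF_y = 0: A_y + 3295.68 − 854·2.8 − 2200 − 1000 = 0 → A_y = 2296 N.
ΣF_x = 0: no horizontal applied forces, so A_x = 0.

A_x = 0, A_y = 2296 N, C_y = 3296 N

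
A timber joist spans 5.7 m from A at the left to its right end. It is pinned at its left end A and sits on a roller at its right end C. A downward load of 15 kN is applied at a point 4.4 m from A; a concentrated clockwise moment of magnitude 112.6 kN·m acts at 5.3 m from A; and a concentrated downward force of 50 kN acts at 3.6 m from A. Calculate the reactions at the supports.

Taking moments about A: C_y·5.7 − 15·4.4 − 112.6 − 50·3.6 = 0 → C_y = 358.6/5.7 = 62.9123 ≈ 62.91 kN.
ΣF_y = 0: A_y + 62.9123 − 15 − 50 = 0 → A_y = 2.088 kN.
ΣF_x = 0: no horizontal applied forces, so A_x = 0.

A_x = 0, A_y = 2.088 kN, C_y = 62.91 kN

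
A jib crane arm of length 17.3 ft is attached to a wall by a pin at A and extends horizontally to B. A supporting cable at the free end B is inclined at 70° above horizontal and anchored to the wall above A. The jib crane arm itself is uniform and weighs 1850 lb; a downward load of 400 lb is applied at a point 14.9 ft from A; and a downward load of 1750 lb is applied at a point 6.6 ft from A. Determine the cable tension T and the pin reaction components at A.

ΣM about A: T·sin70°·17.3 − 1850·8.65 − 400·14.9 − 1750·6.6 = 0 → T = 33512.5/(17.3·0.939693) = 2061.46 ≈ 2061 lb.
ΣF_x = 0: A_x − T·cos70° = 0 → A_x = 2061.46 × 0.34202 = 705.1 lb.
ΣF_y = 0: A_y + T·sin70° − 1850 − 400 − 1750 = 0 → A_y = 4000 − 2061.46 × 0.939693 = 2063 lb.

T = 2061 lb, A_x = 705.1 lb, A_y = 2063 lb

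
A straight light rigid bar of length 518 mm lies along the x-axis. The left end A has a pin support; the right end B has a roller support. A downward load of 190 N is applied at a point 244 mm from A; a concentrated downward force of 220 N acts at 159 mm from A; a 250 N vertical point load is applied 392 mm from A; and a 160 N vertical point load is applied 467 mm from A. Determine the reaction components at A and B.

A_x = 0, A_y = 329.5 N, B_y = 490.5 N

Moments about A: B_y·518 − 190·244 − 220·159 − 250·392 − 160·467 = 0 → B_y = 254060/518 = 490.463 ≈ 490.5 N.
ΣF_y = 0: A_y + 490.463 − 190 − 220 − 250 − 160 = 0 → A_y = 329.5 N.
ΣF_x = 0: no horizontal applied forces, so A_x = 0.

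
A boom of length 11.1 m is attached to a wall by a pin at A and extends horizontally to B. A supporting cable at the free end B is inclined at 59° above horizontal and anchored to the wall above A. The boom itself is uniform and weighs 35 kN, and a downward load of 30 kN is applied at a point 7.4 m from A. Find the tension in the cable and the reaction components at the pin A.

T = 43.75 kN, A_x = 22.53 kN, A_y = 27.50 kN

ΣM about A: T·sin59°·11.1 − 35·5.55 − 30·7.4 = 0 → T = 416.25/(11.1·0.857167) = 43.7488 ≈ 43.75 kN.
ΣF_x = 0: A_x − T·cos59° = 0 → A_x = 43.7488 × 0.515038 = 22.53 kN.
ΣF_y = 0: A_y + T·sin59° − 35 − 30 = 0 → A_y = 65 − 43.7488 × 0.857167 = 27.50 kN.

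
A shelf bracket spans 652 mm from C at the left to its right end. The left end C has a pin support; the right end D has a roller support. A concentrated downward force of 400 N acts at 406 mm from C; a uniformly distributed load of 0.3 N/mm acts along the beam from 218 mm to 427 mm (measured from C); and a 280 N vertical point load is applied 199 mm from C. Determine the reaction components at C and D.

C_x = 0, C_y = 377.1 N, D_y = 365.6 N

Resultant of the distributed load: 0.3 × 209 = 62.7 N at 322.5 mm from C.
Taking moments about C: D_y·652 − 400·406 − (0.3·209)·322.5 − 280·199 = 0 → D_y = 238340.75/652 = 365.553 ≈ 365.6 N.
ΣF_y = 0: C_y + 365.553 − 400 − 0.3·209 − 280 = 0 → C_y = 377.1 N.
ΣF_x = 0: no horizontal applied forces, so C_x = 0.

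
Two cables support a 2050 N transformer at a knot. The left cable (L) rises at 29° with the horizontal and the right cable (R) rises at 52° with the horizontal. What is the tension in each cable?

ΣF_x = 0: −T_L·cos29° + T_R·cos52° = 0 → T_R = 1.42062·T_L.
ΣF_y = 0: T_L·sin29° + T_R·sin52° = 2050.
Substitute: T_L·(0.48481 + 1.42062·0.788011) = 2050 → T_L = 1277.84 ≈ 1278 N.
Then T_R = 1.42062 × 1277.84 = 1815 N.

T_L = 1278 N, T_R = 1815 N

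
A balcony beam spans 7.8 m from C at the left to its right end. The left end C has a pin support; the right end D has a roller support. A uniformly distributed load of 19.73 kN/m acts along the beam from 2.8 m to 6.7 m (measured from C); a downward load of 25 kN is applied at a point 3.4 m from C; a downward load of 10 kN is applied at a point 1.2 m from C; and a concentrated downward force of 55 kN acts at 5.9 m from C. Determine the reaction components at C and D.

Resultant of the distributed load: 19.73 × 3.9 = 76.947 kN at 4.75 m from C.
Moments about C: D_y·7.8 − (19.73·3.9)·4.75 − 25·3.4 − 10·1.2 − 55·5.9 = 0 → D_y = 786.99825/7.8 = 100.897 ≈ 100.9 kN.
ΣF_y = 0: C_y + 100.897 − 19.73·3.9 − 25 − 10 − 55 = 0 → C_y = 66.05 kN.
ΣF_x = 0: no horizontal applied forces, so C_x = 0.

C_x = 0, C_y = 66.05 kN, D_y = 100.9 kN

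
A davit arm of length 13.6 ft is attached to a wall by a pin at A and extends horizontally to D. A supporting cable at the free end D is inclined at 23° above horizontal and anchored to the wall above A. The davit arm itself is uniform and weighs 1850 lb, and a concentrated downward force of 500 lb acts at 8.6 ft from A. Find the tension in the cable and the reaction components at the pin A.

ΣM about A: T·sin23°·13.6 − 1850·6.8 − 500·8.6 = 0 → T = 16880/(13.6·0.390731) = 3176.55 ≈ 3177 lb.
ΣF_x = 0: A_x − T·cos23° = 0 → A_x = 3176.55 × 0.920505 = 2924 lb.
ΣF_y = 0: A_y + T·sin23° − 1850 − 500 = 0 → A_y = 2350 − 3176.55 × 0.390731 = 1109 lb.

T = 3177 lb, A_x = 2924 lb, A_y = 1109 lb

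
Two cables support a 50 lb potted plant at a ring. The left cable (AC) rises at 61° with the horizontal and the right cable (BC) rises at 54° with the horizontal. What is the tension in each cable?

T_AC = 32.43 lb, T_BC = 26.75 lb

ΣF_x = 0: −T_AC·cos61° + T_BC·cos54° = 0 → T_BC = 0.824807·T_AC.
ΣF_y = 0: T_AC·sin61° + T_BC·sin54° = 50.
Substitute: T_AC·(0.87462 + 0.824807·0.809017) = 50 → T_AC = 32.4275 ≈ 32.43 lb.
Then T_BC = 0.824807 × 32.4275 = 26.75 lb.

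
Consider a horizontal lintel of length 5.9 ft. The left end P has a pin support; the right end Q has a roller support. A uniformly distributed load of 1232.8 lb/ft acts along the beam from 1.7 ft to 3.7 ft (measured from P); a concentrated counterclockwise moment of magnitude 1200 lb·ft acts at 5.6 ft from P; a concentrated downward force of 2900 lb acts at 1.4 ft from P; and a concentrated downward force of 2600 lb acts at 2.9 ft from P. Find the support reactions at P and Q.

P_x = 0, P_y = 5075 lb, Q_y = 2891 lb

Resultant of the distributed load: 1232.8 × 2 = 2465.6 lb at 2.7 ft from P.
Moments about P: Q_y·5.9 − (1232.8·2)·2.7 + 1200 − 2900·1.4 − 2600·2.9 = 0 → Q_y = 17057.12/5.9 = 2891.04 ≈ 2891 lb.
ΣF_y = 0: P_y + 2891.04 − 1232.8·2 − 2900 − 2600 = 0 → P_y = 5075 lb.
ΣF_x = 0: no horizontal applied forces, so P_x = 0.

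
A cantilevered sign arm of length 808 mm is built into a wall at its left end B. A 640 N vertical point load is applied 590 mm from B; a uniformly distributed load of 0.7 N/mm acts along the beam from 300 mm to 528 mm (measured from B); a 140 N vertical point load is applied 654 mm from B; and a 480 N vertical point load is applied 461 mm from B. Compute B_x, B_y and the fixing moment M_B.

Resultant of the distributed load: 0.7 × 228 = 159.6 N at 414 mm from B.
ΣF_x = 0: B_x = 0.
ΣF_y = 0: B_y − 640 − 0.7·228 − 140 − 480 = 0 → B_y = 1420 N.
ΣM about B: M_B − 640·590 − (0.7·228)·414 − 140·654 − 480·461 = 0 → M_B = 756500 N·mm.

B_x = 0, B_y = 1420 N, M_B = 756500 N·mm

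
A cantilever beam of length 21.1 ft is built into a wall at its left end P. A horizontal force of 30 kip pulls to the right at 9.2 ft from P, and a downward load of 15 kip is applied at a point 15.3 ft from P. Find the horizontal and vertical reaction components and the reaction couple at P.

P_x = -30.00 kip, P_y = 15.00 kip, M_P = 229.5 kip·ft

ΣF_x = 0: P_x + 30 = 0 → P_x = -30.00 kip.
ΣF_y = 0: P_y − 15 = 0 → P_y = 15.00 kip.
ΣM about P: M_P − 15·15.3 = 0 → M_P = 229.5 kip·ft.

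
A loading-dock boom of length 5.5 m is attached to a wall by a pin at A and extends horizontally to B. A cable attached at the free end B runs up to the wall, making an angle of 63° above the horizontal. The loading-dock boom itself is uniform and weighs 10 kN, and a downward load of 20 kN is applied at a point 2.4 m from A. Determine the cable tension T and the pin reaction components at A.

T = 15.41 kN, A_x = 6.994 kN, A_y = 16.27 kN

ΣM about A: T·sin63°·5.5 − 10·2.75 − 20·2.4 = 0 → T = 75.5/(5.5·0.891007) = 15.4065 ≈ 15.41 kN.
ΣF_x = 0: A_x − T·cos63° = 0 → A_x = 15.4065 × 0.45399 = 6.994 kN.
ΣF_y = 0: A_y + T·sin63° − 10 − 20 = 0 → A_y = 30 − 15.4065 × 0.891007 = 16.27 kN.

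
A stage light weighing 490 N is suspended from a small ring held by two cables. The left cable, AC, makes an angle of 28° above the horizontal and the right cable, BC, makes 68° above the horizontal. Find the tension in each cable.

ΣF_x = 0: −T_AC·cos28° + T_BC·cos68° = 0 → T_BC = 2.357·T_AC.
ΣF_y = 0: T_AC·sin28° + T_BC·sin68° = 490.
Substitute: T_AC·(0.469472 + 2.357·0.927184) = 490 → T_AC = 184.568 ≈ 184.6 N.
Then T_BC = 2.357 × 184.568 = 435.0 N.

T_AC = 184.6 N, T_BC = 435.0 N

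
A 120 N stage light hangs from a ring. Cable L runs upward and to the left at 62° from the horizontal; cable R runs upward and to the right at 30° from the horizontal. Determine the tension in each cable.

ΣF_x = 0: −T_L·cos62° + T_R·cos30° = 0 → T_R = 0.542099·T_L.
ΣF_y = 0: T_L·sin62° + T_R·sin30° = 120.
Substitute: T_L·(0.882948 + 0.542099·0.5) = 120 → T_L = 103.986 ≈ 104.0 N.
Then T_R = 0.542099 × 103.986 = 56.37 N.

T_L = 104.0 N, T_R = 56.37 N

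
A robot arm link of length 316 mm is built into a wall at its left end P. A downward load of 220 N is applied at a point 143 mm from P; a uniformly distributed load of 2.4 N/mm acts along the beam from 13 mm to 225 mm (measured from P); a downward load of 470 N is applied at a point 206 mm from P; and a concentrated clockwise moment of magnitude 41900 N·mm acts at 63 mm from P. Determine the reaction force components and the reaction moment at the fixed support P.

P_x = 0, P_y = 1199 N, M_P = 230700 N·mm

Resultant of the distributed load: 2.4 × 212 = 508.8 N at 119 mm from P.
ΣF_x = 0: P_x = 0.
ΣF_y = 0: P_y − 220 − 2.4·212 − 470 = 0 → P_y = 1199 N.
ΣM about P: M_P − 220·143 − (2.4·212)·119 − 470·206 − 41900 = 0 → M_P = 230700 N·mm.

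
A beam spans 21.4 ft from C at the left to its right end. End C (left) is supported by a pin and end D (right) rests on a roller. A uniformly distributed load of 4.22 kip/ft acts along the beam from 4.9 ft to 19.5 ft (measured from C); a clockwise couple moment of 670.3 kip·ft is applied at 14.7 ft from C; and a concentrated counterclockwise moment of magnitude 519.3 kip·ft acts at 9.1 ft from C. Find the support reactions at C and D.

Resultant of the distributed load: 4.22 × 14.6 = 61.612 kip at 12.2 ft from C.
ΣM about C: D_y·21.4 − (4.22·14.6)·12.2 − 670.3 + 519.3 = 0 → D_y = 902.6664/21.4 = 42.1807 ≈ 42.18 kip.
ΣF_y = 0: C_y + 42.1807 − 4.22·14.6 = 0 → C_y = 19.43 kip.
ΣF_x = 0: no horizontal applied forces, so C_x = 0.

C_x = 0, C_y = 19.43 kip, D_y = 42.18 kip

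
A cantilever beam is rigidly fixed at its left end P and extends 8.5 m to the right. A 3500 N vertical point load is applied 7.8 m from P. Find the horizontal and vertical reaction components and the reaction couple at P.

ΣF_x = 0: P_x = 0.
ΣF_y = 0: P_y − 3500 = 0 → P_y = 3500 N.
ΣM about P: M_P − 3500·7.8 = 0 → M_P = 27300 N·m.

P_x = 0, P_y = 3500 N, M_P = 27300 N·m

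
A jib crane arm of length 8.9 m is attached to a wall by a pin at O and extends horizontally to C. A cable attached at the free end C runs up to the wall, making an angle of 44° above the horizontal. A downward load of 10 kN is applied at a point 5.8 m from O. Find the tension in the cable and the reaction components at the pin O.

ΣM about O: T·sin44°·8.9 − 10·5.8 = 0 → T = 58/(8.9·0.694658) = 9.38138 ≈ 9.381 kN.
ΣF_x = 0: O_x − T·cos44° = 0 → O_x = 9.38138 × 0.71934 = 6.748 kN.
ΣF_y = 0: O_y + T·sin44° − 10 = 0 → O_y = 10 − 9.38138 × 0.694658 = 3.483 kN.

T = 9.381 kN, O_x = 6.748 kN, O_y = 3.483 kN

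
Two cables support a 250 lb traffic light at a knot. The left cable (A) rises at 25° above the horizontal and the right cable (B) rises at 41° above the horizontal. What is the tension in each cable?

ΣF_x = 0: −T_A·cos25° + T_B·cos41° = 0 → T_B = 1.20087·T_A.
ΣF_y = 0: T_A·sin25° + T_B·sin41° = 250.
Substitute: T_A·(0.422618 + 1.20087·0.656059) = 250 → T_A = 206.533 ≈ 206.5 lb.
Then T_B = 1.20087 × 206.533 = 248.0 lb.

T_A = 206.5 lb, T_B = 248.0 lb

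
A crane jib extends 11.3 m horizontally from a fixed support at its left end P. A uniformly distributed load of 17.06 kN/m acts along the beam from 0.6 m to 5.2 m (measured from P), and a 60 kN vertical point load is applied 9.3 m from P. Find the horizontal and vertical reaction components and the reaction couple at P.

Resultant of the distributed load: 17.06 × 4.6 = 78.476 kN at 2.9 m from P.
ΣF_x = 0: P_x = 0.
ΣF_y = 0: P_y − 17.06·4.6 − 60 = 0 → P_y = 138.5 kN.
ΣM about P: M_P − (17.06·4.6)·2.9 − 60·9.3 = 0 → M_P = 785.6 kN·m.

P_x = 0, P_y = 138.5 kN, M_P = 785.6 kN·m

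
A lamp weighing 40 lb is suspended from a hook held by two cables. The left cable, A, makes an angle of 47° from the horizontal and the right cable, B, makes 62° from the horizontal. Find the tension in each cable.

ΣF_x = 0: −T_A·cos47° + T_B·cos62° = 0 → T_B = 1.45269·T_A.
ΣF_y = 0: T_A·sin47° + T_B·sin62° = 40.
Substitute: T_A·(0.731354 + 1.45269·0.882948) = 40 → T_A = 19.8609 ≈ 19.86 lb.
Then T_B = 1.45269 × 19.8609 = 28.85 lb.

T_A = 19.86 lb, T_B = 28.85 lb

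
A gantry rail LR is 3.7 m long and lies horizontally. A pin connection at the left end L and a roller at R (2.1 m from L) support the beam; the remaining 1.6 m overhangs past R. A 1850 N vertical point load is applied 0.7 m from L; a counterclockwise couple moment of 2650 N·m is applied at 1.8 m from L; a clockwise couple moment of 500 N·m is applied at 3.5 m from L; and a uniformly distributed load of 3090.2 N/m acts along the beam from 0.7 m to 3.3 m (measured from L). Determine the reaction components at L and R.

Resultant of the distributed load: 3090.2 × 2.6 = 8034.52 N at 2 m from L.
Moments about L: R_y·2.1 − 1850·0.7 + 2650 − 500 − (3090.2·2.6)·2 = 0 → R_y = 15214.04/2.1 = 7244.78 ≈ 7245 N.
ΣF_y = 0: L_y + 7244.78 − 1850 − 3090.2·2.6 = 0 → L_y = 2640 N.
ΣF_x = 0: no horizontal applied forces, so L_x = 0.

L_x = 0, L_y = 2640 N, R_y = 7245 N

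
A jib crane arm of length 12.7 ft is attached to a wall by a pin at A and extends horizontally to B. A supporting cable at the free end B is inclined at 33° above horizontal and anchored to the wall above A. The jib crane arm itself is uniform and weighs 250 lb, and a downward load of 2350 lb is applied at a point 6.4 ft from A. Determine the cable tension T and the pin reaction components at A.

ΣM about A: T·sin33°·12.7 − 250·6.35 − 2350·6.4 = 0 → T = 16627.5/(12.7·0.544639) = 2403.89 ≈ 2404 lb.
ΣF_x = 0: A_x − T·cos33° = 0 → A_x = 2403.89 × 0.838671 = 2016 lb.
ΣF_y = 0: A_y + T·sin33° − 250 − 2350 = 0 → A_y = 2600 − 2403.89 × 0.544639 = 1291 lb.

T = 2404 lb, A_x = 2016 lb, A_y = 1291 lb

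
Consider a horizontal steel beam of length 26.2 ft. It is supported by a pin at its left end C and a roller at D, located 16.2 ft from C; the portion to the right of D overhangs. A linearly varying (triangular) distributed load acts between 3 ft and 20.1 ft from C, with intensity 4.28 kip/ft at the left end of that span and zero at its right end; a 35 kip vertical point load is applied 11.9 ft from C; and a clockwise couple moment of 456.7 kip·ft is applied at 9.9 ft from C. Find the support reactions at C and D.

Resultant of the triangular load: ½ × 4.28 × 17.1 = 36.594 kip, acting at 8.7 ft from C (one-third of the span from the peak).
Taking moments about C: D_y·16.2 − (½·4.28·17.1)·8.7 − 35·11.9 − 456.7 = 0 → D_y = 1191.5678/16.2 = 73.5536 ≈ 73.55 kip.
ΣF_y = 0: C_y + 73.5536 − ½·4.28·17.1 − 35 = 0 → C_y = -1.960 kip.
ΣF_x = 0: no horizontal applied forces, so C_x = 0.

C_x = 0, C_y = -1.960 kip, D_y = 73.55 kip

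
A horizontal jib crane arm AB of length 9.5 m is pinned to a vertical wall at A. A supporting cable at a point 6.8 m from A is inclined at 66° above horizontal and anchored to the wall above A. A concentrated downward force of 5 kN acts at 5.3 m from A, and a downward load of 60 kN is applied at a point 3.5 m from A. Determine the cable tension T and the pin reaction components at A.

T = 38.07 kN, A_x = 15.48 kN, A_y = 30.22 kN

ΣM about A: T·sin66°·6.8 − 5·5.3 − 60·3.5 = 0 → T = 236.5/(6.8·0.913545) = 38.0708 ≈ 38.07 kN.
ΣF_x = 0: A_x − T·cos66° = 0 → A_x = 38.0708 × 0.406737 = 15.48 kN.
ΣF_y = 0: A_y + T·sin66° − 5 − 60 = 0 → A_y = 65 − 38.0708 × 0.913545 = 30.22 kN.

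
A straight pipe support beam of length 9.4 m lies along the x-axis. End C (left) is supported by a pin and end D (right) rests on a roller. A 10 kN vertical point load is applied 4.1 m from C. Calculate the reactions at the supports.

Taking moments about C: D_y·9.4 − 10·4.1 = 0 → D_y = 41/9.4 = 4.3617 ≈ 4.362 kN.
ΣF_y = 0: C_y + 4.3617 − 10 = 0 → C_y = 5.638 kN.
ΣF_x = 0: no horizontal applied forces, so C_x = 0.

C_x = 0, C_y = 5.638 kN, D_y = 4.362 kN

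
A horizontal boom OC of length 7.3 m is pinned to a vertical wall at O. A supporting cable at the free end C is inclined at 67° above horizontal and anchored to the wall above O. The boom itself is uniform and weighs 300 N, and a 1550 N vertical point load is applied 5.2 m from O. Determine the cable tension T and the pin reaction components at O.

ΣM about O: T·sin67°·7.3 − 300·3.65 − 1550·5.2 = 0 → T = 9155/(7.3·0.920505) = 1362.41 ≈ 1362 N.
ΣF_x = 0: O_x − T·cos67° = 0 → O_x = 1362.41 × 0.390731 = 532.3 N.
ΣF_y = 0: O_y + T·sin67° − 300 − 1550 = 0 → O_y = 1850 − 1362.41 × 0.920505 = 595.9 N.

T = 1362 N, O_x = 532.3 N, O_y = 595.9 N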